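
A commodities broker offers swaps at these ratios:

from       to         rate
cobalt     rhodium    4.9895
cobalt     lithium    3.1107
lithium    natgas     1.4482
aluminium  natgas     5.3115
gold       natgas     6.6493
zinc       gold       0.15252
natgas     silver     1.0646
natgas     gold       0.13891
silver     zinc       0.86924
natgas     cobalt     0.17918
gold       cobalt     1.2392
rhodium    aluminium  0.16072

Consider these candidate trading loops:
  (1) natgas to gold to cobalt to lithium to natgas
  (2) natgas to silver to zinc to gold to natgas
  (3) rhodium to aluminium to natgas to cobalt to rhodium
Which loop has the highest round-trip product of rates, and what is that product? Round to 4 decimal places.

(1) 0.13891 × 1.2392 × 3.1107 × 1.4482 = 0.77546
(2) 1.0646 × 0.86924 × 0.15252 × 6.6493 = 0.93849
(3) 0.16072 × 5.3115 × 0.17918 × 4.9895 = 0.76319
Highest is cycle (2) at 0.9385 (≤1, no arbitrage).

0.9385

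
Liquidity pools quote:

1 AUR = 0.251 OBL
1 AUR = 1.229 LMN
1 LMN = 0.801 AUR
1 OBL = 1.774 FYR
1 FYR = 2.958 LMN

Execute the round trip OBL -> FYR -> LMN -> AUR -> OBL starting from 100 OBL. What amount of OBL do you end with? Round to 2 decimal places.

100 OBL × 1.774 = 177.4 FYR
177.4 FYR × 2.958 = 524.7492 LMN
524.7492 LMN × 0.801 = 420.3241092 AUR
420.3241092 AUR × 0.251 = 105.5013514092 OBL

105.50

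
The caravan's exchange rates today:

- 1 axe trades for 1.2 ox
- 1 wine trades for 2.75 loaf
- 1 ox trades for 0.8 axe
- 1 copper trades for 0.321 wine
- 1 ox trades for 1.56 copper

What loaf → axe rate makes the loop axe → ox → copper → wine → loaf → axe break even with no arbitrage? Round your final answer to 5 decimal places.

0.60514

Known legs of the cycle: 1.2 × 1.56 × 0.321 × 2.75 = 1.652508
For no arbitrage the full-cycle product must be 1, so the missing rate is 1 / 1.652508 ≈ 0.6051408.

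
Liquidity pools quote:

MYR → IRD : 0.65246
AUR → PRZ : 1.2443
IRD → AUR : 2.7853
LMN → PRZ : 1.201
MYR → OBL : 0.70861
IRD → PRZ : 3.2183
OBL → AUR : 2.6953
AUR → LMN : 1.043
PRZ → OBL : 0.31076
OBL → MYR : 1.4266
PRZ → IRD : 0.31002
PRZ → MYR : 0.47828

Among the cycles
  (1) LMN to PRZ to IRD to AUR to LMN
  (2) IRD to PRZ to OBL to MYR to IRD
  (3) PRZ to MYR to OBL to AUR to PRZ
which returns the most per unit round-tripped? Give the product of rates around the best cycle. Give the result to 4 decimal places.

(1) 1.201 × 0.31002 × 2.7853 × 1.043 = 1.08166
(2) 3.2183 × 0.31076 × 1.4266 × 0.65246 = 0.93091
(3) 0.47828 × 0.70861 × 2.6953 × 1.2443 = 1.13664
Highest is cycle (3) at 1.1366 (>1, arbitrage).

1.1366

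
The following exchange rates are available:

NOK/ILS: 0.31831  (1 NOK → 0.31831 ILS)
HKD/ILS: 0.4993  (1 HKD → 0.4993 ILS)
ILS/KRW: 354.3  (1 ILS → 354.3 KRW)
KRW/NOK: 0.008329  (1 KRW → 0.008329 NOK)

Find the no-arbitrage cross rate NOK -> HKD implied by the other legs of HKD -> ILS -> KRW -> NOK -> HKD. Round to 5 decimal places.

0.67869

Known legs of the cycle: 0.4993 × 354.3 × 0.008329 = 1.47341667471
For no arbitrage the full-cycle product must be 1, so the missing rate is 1 / 1.47341667471 ≈ 0.6786946.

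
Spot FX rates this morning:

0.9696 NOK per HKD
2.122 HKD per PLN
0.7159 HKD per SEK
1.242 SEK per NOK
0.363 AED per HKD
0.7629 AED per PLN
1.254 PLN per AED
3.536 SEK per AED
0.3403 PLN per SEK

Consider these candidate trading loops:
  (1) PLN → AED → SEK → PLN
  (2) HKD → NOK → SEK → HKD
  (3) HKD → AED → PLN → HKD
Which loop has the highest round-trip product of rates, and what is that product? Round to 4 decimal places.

0.9659

(1) 0.7629 × 3.536 × 0.3403 = 0.91800
(2) 0.9696 × 1.242 × 0.7159 = 0.86212
(3) 0.363 × 1.254 × 2.122 = 0.96594
Highest is cycle (3) at 0.9659 (≤1, no arbitrage).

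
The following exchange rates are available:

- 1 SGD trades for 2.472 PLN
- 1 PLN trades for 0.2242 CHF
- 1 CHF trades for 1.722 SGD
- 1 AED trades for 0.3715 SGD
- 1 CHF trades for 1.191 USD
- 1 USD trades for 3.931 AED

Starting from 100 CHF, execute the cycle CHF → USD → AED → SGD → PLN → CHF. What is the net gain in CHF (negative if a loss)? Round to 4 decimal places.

-3.6043

100 CHF × 1.191 = 119.1 USD
119.1 USD × 3.931 = 468.1821 AED
468.1821 AED × 0.3715 = 173.92965015 SGD
173.92965015 SGD × 2.472 = 429.9540951708 PLN
429.9540951708 PLN × 0.2242 = 96.39570813729336 CHF
Net change: 96.39570813729336 − 100 = -3.60429186270664 CHF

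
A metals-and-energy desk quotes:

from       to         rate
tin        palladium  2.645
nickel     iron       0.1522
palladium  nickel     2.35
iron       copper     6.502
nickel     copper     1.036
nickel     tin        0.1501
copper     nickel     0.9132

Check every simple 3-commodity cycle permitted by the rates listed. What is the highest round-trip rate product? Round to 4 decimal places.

nickel→tin→palladium→nickel: 0.1501 × 2.645 × 2.35 = 0.93298
nickel→iron→copper→nickel: 0.1522 × 6.502 × 0.9132 = 0.90371
Maximum is nickel→tin→palladium→nickel at 0.9330; no arbitrage — every cycle loses value.

0.9330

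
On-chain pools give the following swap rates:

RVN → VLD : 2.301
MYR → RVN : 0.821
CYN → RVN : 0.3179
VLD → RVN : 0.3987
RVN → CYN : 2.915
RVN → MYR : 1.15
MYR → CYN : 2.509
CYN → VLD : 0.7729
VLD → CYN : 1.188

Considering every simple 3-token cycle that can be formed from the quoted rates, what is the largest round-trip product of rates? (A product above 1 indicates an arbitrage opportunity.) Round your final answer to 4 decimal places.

CYN→RVN→MYR→CYN: 0.3179 × 1.15 × 2.509 = 0.91725
VLD→RVN→CYN→VLD: 0.3987 × 2.915 × 0.7729 = 0.89827
VLD→CYN→RVN→VLD: 1.188 × 0.3179 × 2.301 = 0.86901
Maximum is CYN→RVN→MYR→CYN at 0.9173; no arbitrage — every cycle loses value.

0.9173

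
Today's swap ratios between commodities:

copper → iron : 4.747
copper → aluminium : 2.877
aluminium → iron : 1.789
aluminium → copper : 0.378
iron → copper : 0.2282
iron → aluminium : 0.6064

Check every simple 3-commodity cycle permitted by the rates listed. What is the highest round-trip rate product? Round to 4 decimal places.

1.1745

copper→aluminium→iron→copper: 2.877 × 1.789 × 0.2282 = 1.17453
copper→iron→aluminium→copper: 4.747 × 0.6064 × 0.378 = 1.08810
Maximum is copper→aluminium→iron→copper at 1.1745; arbitrage exists.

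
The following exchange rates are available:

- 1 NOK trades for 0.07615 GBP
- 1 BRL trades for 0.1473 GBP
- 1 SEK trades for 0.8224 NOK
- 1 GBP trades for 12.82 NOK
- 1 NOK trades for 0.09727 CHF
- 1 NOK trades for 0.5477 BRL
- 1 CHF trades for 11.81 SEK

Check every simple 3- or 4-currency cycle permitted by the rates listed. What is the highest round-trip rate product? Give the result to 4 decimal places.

1.0343

NOK→BRL→GBP→NOK: 0.5477 × 0.1473 × 12.82 = 1.03427
CHF→SEK→NOK→CHF: 11.81 × 0.8224 × 0.09727 = 0.94474
Maximum is NOK→BRL→GBP→NOK at 1.0343; arbitrage exists.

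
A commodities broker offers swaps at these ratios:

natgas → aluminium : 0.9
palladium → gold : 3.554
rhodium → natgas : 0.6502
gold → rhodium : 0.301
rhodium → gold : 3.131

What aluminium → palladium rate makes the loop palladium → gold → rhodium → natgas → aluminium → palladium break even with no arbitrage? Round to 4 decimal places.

1.5974

Known legs of the cycle: 3.554 × 0.301 × 0.6502 × 0.9 = 0.62599864572
For no arbitrage the full-cycle product must be 1, so the missing rate is 1 / 0.62599864572 ≈ 1.597448.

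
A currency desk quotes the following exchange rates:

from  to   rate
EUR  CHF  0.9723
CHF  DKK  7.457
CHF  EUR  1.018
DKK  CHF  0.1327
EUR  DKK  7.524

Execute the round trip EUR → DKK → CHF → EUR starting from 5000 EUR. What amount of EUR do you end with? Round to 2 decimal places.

5000 EUR × 7.524 = 37620 DKK
37620 DKK × 0.1327 = 4992.174 CHF
4992.174 CHF × 1.018 = 5082.033132 EUR

5082.03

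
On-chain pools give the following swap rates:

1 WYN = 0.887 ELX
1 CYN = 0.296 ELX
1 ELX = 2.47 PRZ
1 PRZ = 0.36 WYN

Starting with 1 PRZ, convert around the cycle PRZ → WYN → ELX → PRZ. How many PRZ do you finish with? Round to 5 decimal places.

0.78872

1 PRZ × 0.36 = 0.36 WYN
0.36 WYN × 0.887 = 0.31932 ELX
0.31932 ELX × 2.47 = 0.7887204 PRZ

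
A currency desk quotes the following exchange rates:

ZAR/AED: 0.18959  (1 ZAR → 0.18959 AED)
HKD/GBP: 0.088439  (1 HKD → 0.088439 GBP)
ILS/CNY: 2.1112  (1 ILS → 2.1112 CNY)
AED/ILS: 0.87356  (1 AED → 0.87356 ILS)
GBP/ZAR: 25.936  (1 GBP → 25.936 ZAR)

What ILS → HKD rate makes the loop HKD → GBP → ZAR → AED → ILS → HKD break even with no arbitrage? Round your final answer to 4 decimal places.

Known legs of the cycle: 0.088439 × 25.936 × 0.18959 × 0.87356 = 0.3798874854911105216
For no arbitrage the full-cycle product must be 1, so the missing rate is 1 / 0.3798874854911105216 ≈ 2.632358.

2.6324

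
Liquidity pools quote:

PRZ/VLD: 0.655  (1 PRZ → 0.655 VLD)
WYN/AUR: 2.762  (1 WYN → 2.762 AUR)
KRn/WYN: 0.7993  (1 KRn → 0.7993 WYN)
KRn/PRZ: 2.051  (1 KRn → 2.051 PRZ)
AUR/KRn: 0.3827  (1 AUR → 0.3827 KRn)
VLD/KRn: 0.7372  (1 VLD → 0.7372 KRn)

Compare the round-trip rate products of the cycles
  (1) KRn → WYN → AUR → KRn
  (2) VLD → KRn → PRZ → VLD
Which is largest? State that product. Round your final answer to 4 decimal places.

(1) 0.7993 × 2.762 × 0.3827 = 0.84487
(2) 0.7372 × 2.051 × 0.655 = 0.99036
Highest is cycle (2) at 0.9904 (≤1, no arbitrage).

0.9904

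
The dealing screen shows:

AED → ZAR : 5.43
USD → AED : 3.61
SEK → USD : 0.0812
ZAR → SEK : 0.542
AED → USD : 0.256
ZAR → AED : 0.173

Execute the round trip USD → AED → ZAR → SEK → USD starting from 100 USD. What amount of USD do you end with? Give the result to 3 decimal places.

86.271

100 USD × 3.61 = 361 AED
361 AED × 5.43 = 1960.23 ZAR
1960.23 ZAR × 0.542 = 1062.44466 SEK
1062.44466 SEK × 0.0812 = 86.270506392 USD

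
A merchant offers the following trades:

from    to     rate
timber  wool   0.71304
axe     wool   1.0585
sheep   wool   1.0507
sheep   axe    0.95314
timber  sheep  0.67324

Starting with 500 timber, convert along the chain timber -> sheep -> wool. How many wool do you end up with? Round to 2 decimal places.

500 timber × 0.67324 = 336.62 sheep
336.62 sheep × 1.0507 = 353.686634 wool

353.69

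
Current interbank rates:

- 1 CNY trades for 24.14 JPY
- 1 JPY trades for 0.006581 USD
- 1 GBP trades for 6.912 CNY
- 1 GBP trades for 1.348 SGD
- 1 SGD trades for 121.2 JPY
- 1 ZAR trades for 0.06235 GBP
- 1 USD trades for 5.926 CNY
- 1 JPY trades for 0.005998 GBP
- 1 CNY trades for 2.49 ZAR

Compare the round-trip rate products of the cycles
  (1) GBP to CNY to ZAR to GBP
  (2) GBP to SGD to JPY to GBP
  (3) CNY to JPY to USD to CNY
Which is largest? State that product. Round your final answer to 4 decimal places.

1.0731

(1) 6.912 × 2.49 × 0.06235 = 1.07310
(2) 1.348 × 121.2 × 0.005998 = 0.97994
(3) 24.14 × 0.006581 × 5.926 = 0.94144
Highest is cycle (1) at 1.0731 (>1, arbitrage).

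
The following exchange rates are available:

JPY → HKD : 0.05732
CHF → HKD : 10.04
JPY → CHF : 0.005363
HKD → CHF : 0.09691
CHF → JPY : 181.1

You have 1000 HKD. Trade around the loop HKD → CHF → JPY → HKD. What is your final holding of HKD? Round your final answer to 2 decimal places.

1000 HKD × 0.09691 = 96.91 CHF
96.91 CHF × 181.1 = 17550.401 JPY
17550.401 JPY × 0.05732 = 1005.98898532 HKD

1005.99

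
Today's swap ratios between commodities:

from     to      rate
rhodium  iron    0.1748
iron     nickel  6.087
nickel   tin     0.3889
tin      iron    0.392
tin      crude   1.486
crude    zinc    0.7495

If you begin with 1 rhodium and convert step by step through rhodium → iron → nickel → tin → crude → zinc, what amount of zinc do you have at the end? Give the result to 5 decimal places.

0.46086

1 rhodium × 0.1748 = 0.1748 iron
0.1748 iron × 6.087 = 1.0640076 nickel
1.0640076 nickel × 0.3889 = 0.41379255564 tin
0.41379255564 tin × 1.486 = 0.61489573768104 crude
0.61489573768104 crude × 0.7495 = 0.46086435539193948 zinc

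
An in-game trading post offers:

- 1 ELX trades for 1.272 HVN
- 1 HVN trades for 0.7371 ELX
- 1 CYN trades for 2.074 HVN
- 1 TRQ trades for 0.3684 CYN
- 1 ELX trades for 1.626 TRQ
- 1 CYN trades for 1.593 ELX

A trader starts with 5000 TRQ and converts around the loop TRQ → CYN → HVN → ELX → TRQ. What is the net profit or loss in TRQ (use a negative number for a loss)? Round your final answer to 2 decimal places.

5000 TRQ × 0.3684 = 1842 CYN
1842 CYN × 2.074 = 3820.308 HVN
3820.308 HVN × 0.7371 = 2815.9490268 ELX
2815.9490268 ELX × 1.626 = 4578.7331175768 TRQ
Net change: 4578.7331175768 − 5000 = -421.2668824232 TRQ

-421.27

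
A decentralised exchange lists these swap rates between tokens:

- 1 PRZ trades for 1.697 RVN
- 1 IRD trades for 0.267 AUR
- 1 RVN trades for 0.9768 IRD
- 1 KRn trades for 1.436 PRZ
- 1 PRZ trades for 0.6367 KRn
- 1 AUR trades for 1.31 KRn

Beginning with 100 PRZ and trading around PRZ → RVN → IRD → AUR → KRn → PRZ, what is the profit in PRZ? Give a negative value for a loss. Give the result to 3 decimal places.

100 PRZ × 1.697 = 169.7 RVN
169.7 RVN × 0.9768 = 165.76296 IRD
165.76296 IRD × 0.267 = 44.25871032 AUR
44.25871032 AUR × 1.31 = 57.9789105192 KRn
57.9789105192 KRn × 1.436 = 83.2577155055712 PRZ
Net change: 83.2577155055712 − 100 = -16.7422844944288 PRZ

-16.742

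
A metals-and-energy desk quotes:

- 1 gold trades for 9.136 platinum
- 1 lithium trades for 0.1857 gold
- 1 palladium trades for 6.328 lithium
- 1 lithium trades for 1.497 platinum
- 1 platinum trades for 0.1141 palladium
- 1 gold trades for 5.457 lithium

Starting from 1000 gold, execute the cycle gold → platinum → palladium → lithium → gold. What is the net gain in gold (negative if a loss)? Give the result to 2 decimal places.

1000 gold × 9.136 = 9136 platinum
9136 platinum × 0.1141 = 1042.4176 palladium
1042.4176 palladium × 6.328 = 6596.4185728 lithium
6596.4185728 lithium × 0.1857 = 1224.95492896896 gold
Net change: 1224.95492896896 − 1000 = 224.95492896896 gold

224.95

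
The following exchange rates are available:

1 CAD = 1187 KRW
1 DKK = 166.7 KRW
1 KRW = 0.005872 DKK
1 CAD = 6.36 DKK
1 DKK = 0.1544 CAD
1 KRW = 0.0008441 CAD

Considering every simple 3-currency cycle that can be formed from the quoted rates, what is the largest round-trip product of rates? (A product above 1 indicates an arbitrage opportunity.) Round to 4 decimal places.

1.0762

DKK→CAD→KRW→DKK: 0.1544 × 1187 × 0.005872 = 1.07618
DKK→KRW→CAD→DKK: 166.7 × 0.0008441 × 6.36 = 0.89492
Maximum is DKK→CAD→KRW→DKK at 1.0762; arbitrage exists.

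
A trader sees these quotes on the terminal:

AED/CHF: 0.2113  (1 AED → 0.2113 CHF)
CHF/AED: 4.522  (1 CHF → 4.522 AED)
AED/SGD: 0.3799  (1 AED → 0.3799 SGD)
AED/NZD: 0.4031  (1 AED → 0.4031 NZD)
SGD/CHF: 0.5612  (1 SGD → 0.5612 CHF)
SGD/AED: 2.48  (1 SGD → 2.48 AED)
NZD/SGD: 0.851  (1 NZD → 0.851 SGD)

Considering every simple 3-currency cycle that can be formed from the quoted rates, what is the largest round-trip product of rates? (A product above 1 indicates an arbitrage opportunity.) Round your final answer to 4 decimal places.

CHF→AED→SGD→CHF: 4.522 × 0.3799 × 0.5612 = 0.96409
NZD→SGD→AED→NZD: 0.851 × 2.48 × 0.4031 = 0.85073
Maximum is CHF→AED→SGD→CHF at 0.9641; no arbitrage — every cycle loses value.

0.9641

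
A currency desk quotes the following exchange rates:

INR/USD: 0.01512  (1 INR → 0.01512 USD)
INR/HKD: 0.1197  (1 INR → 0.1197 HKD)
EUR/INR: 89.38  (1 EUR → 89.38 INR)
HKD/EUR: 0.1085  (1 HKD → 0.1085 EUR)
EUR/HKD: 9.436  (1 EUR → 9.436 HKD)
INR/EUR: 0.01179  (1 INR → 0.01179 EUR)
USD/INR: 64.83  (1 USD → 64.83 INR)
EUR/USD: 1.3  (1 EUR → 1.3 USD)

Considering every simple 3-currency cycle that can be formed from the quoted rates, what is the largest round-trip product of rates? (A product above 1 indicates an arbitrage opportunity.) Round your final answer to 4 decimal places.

INR→HKD→EUR→INR: 0.1197 × 0.1085 × 89.38 = 1.16082
USD→INR→EUR→USD: 64.83 × 0.01179 × 1.3 = 0.99365
Maximum is INR→HKD→EUR→INR at 1.1608; arbitrage exists.

1.1608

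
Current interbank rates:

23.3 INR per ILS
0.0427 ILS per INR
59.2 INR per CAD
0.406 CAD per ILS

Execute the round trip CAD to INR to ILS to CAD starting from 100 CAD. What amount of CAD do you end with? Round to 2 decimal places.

102.63

100 CAD × 59.2 = 5920 INR
5920 INR × 0.0427 = 252.784 ILS
252.784 ILS × 0.406 = 102.630304 CAD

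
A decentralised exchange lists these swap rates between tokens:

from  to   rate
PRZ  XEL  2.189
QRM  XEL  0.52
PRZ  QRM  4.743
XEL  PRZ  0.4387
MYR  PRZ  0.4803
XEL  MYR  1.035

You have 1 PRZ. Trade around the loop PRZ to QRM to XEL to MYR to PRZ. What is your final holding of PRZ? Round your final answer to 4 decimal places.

1.2261

1 PRZ × 4.743 = 4.743 QRM
4.743 QRM × 0.52 = 2.46636 XEL
2.46636 XEL × 1.035 = 2.5526826 MYR
2.5526826 MYR × 0.4803 = 1.22605345278 PRZ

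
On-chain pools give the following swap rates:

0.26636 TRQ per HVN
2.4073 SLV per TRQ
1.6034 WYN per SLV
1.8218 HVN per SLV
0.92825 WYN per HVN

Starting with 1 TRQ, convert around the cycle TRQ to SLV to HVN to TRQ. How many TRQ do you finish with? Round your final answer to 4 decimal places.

1 TRQ × 2.4073 = 2.4073 SLV
2.4073 SLV × 1.8218 = 4.38561914 HVN
4.38561914 HVN × 0.26636 = 1.1681535141304 TRQ

1.1682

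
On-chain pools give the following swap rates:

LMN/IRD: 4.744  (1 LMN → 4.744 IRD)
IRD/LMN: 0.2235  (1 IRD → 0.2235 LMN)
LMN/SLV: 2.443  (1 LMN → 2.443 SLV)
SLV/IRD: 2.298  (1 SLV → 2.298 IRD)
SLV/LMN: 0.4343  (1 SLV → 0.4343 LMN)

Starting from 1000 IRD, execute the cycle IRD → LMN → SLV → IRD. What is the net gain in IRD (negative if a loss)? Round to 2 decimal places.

1000 IRD × 0.2235 = 223.5 LMN
223.5 LMN × 2.443 = 546.0105 SLV
546.0105 SLV × 2.298 = 1254.732129 IRD
Net change: 1254.732129 − 1000 = 254.732129 IRD

254.73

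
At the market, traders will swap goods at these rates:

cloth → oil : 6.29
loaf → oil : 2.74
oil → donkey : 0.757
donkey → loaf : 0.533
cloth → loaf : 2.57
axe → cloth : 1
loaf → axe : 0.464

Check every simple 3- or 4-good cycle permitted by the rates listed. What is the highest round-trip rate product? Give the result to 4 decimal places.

cloth→loaf→axe→cloth: 2.57 × 0.464 × 1 = 1.19248
oil→donkey→loaf→oil: 0.757 × 0.533 × 2.74 = 1.10554
Maximum is cloth→loaf→axe→cloth at 1.1925; arbitrage exists.

1.1925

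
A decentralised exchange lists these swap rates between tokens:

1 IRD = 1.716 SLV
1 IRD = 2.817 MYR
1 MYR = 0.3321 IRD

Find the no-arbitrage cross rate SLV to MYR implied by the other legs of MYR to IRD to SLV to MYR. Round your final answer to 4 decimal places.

1.7547

Known legs of the cycle: 0.3321 × 1.716 = 0.5698836
For no arbitrage the full-cycle product must be 1, so the missing rate is 1 / 0.5698836 ≈ 1.754744.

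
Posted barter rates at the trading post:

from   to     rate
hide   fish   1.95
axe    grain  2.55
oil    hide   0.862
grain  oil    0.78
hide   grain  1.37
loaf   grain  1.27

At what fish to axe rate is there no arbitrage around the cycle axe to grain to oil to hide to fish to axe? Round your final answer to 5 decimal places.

Known legs of the cycle: 2.55 × 0.78 × 0.862 × 1.95 = 3.3433101
For no arbitrage the full-cycle product must be 1, so the missing rate is 1 / 3.3433101 ≈ 0.2991048.

0.29910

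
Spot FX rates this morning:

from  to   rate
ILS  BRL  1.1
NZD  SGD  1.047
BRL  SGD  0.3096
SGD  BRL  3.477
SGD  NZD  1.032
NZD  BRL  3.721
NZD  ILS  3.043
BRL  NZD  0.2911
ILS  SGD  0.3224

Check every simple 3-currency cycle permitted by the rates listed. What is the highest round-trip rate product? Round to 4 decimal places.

SGD→NZD→BRL→SGD: 1.032 × 3.721 × 0.3096 = 1.18889
SGD→BRL→NZD→SGD: 3.477 × 0.2911 × 1.047 = 1.05973
SGD→NZD→ILS→SGD: 1.032 × 3.043 × 0.3224 = 1.01246
NZD→ILS→BRL→NZD: 3.043 × 1.1 × 0.2911 = 0.97440
Maximum is SGD→NZD→BRL→SGD at 1.1889; arbitrage exists.

1.1889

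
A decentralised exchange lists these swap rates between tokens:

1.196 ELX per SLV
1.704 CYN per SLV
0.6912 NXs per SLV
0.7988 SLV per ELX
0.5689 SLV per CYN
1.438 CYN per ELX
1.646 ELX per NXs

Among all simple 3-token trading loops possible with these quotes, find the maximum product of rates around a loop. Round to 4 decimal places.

CYN→SLV→ELX→CYN: 0.5689 × 1.196 × 1.438 = 0.97842
NXs→ELX→SLV→NXs: 1.646 × 0.7988 × 0.6912 = 0.90881
Maximum is CYN→SLV→ELX→CYN at 0.9784; no arbitrage — every cycle loses value.

0.9784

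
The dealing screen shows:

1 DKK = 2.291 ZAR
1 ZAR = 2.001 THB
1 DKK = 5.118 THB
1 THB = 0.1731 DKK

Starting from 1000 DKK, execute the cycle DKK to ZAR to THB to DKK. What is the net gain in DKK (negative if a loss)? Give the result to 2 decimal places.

-206.46

1000 DKK × 2.291 = 2291 ZAR
2291 ZAR × 2.001 = 4584.291 THB
4584.291 THB × 0.1731 = 793.5407721 DKK
Net change: 793.5407721 − 1000 = -206.4592279 DKK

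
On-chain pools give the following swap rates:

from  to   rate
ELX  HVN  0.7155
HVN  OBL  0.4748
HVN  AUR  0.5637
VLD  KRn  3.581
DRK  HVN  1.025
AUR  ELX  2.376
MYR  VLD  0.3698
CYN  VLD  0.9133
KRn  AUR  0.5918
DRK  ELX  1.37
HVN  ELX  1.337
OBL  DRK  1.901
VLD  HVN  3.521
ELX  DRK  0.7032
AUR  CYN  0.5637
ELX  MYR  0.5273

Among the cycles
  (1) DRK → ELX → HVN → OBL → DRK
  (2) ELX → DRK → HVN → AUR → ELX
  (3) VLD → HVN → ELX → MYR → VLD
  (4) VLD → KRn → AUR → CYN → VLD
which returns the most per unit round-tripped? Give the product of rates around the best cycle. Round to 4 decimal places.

(1) 1.37 × 0.7155 × 0.4748 × 1.901 = 0.88476
(2) 0.7032 × 1.025 × 0.5637 × 2.376 = 0.96538
(3) 3.521 × 1.337 × 0.5273 × 0.3698 = 0.91796
(4) 3.581 × 0.5918 × 0.5637 × 0.9133 = 1.09104
Highest is cycle (4) at 1.0910 (>1, arbitrage).

1.0910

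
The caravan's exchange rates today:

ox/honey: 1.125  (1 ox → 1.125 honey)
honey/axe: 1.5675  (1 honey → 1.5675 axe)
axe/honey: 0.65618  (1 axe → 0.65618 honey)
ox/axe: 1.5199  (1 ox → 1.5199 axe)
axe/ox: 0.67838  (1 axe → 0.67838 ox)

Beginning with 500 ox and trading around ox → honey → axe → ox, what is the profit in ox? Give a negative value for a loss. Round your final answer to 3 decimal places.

98.140

500 ox × 1.125 = 562.5 honey
562.5 honey × 1.5675 = 881.71875 axe
881.71875 axe × 0.67838 = 598.140365625 ox
Net change: 598.140365625 − 500 = 98.140365625 ox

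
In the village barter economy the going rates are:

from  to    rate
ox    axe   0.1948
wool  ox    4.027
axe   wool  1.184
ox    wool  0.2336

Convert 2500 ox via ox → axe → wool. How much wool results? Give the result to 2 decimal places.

2500 ox × 0.1948 = 487 axe
487 axe × 1.184 = 576.608 wool

576.61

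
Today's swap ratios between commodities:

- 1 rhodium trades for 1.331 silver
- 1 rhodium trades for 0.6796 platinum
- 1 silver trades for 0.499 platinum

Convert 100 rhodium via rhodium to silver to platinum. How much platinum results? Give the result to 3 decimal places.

66.417

100 rhodium × 1.331 = 133.1 silver
133.1 silver × 0.499 = 66.4169 platinum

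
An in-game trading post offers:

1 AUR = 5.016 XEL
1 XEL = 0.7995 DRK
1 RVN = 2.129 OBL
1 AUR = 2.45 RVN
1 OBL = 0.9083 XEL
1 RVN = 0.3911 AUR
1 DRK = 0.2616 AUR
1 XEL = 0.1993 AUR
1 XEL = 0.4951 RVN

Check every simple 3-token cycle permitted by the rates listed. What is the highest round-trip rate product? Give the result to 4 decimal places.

DRK→AUR→XEL→DRK: 0.2616 × 5.016 × 0.7995 = 1.04909
XEL→RVN→AUR→XEL: 0.4951 × 0.3911 × 5.016 = 0.97127
XEL→RVN→OBL→XEL: 0.4951 × 2.129 × 0.9083 = 0.95741
Maximum is DRK→AUR→XEL→DRK at 1.0491; arbitrage exists.

1.0491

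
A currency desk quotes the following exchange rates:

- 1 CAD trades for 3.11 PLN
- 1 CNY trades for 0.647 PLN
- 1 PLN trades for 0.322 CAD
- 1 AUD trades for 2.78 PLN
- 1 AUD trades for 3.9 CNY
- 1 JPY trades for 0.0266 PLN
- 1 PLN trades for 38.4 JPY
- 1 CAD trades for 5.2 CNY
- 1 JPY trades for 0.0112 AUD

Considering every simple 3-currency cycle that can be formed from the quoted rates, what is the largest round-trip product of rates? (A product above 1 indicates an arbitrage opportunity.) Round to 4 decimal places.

AUD→PLN→JPY→AUD: 2.78 × 38.4 × 0.0112 = 1.19562
CAD→CNY→PLN→CAD: 5.2 × 0.647 × 0.322 = 1.08334
Maximum is AUD→PLN→JPY→AUD at 1.1956; arbitrage exists.

1.1956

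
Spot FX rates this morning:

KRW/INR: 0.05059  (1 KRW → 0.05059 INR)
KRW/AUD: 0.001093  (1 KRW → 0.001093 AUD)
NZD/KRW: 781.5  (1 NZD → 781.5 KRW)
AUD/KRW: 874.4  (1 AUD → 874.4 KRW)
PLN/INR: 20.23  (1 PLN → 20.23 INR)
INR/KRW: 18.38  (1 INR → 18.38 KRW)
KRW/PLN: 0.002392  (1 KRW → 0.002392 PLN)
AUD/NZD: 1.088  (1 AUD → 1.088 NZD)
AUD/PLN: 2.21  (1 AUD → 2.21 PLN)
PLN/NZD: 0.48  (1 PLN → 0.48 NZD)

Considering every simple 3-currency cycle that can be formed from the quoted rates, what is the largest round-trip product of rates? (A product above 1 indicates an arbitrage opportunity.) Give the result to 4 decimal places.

0.9293

NZD→KRW→AUD→NZD: 781.5 × 0.001093 × 1.088 = 0.92935
NZD→KRW→PLN→NZD: 781.5 × 0.002392 × 0.48 = 0.89729
KRW→PLN→INR→KRW: 0.002392 × 20.23 × 18.38 = 0.88941
Maximum is NZD→KRW→AUD→NZD at 0.9293; no arbitrage — every cycle loses value.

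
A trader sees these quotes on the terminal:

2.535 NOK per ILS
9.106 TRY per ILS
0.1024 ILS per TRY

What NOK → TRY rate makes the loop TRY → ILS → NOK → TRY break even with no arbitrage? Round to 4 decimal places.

3.8523

Known legs of the cycle: 0.1024 × 2.535 = 0.259584
For no arbitrage the full-cycle product must be 1, so the missing rate is 1 / 0.259584 ≈ 3.852318.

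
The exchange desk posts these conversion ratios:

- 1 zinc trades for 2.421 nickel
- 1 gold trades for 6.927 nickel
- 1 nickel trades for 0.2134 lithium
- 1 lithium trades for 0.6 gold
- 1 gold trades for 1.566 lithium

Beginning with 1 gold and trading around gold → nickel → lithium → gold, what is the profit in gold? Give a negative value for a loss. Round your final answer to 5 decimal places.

1 gold × 6.927 = 6.927 nickel
6.927 nickel × 0.2134 = 1.4782218 lithium
1.4782218 lithium × 0.6 = 0.88693308 gold
Net change: 0.88693308 − 1 = -0.11306692 gold

-0.11307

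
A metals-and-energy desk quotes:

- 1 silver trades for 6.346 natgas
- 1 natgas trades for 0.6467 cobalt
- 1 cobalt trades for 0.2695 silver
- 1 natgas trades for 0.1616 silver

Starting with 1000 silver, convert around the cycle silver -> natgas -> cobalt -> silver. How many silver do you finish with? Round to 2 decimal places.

1000 silver × 6.346 = 6346 natgas
6346 natgas × 0.6467 = 4103.9582 cobalt
4103.9582 cobalt × 0.2695 = 1106.0167349 silver

1106.02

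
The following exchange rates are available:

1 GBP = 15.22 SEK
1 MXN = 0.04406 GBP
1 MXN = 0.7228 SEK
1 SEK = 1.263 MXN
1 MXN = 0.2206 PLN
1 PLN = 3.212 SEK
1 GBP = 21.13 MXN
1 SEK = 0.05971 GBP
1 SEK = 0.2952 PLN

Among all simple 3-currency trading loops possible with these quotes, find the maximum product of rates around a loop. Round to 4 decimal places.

MXN→SEK→GBP→MXN: 0.7228 × 0.05971 × 21.13 = 0.91194
MXN→PLN→SEK→MXN: 0.2206 × 3.212 × 1.263 = 0.89492
MXN→GBP→SEK→MXN: 0.04406 × 15.22 × 1.263 = 0.84696
Maximum is MXN→SEK→GBP→MXN at 0.9119; no arbitrage — every cycle loses value.

0.9119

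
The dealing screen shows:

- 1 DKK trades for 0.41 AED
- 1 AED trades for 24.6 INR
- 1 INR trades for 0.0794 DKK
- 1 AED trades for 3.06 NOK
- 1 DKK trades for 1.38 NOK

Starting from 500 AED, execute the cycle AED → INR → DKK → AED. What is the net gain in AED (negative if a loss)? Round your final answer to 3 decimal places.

-99.586

500 AED × 24.6 = 12300 INR
12300 INR × 0.0794 = 976.62 DKK
976.62 DKK × 0.41 = 400.4142 AED
Net change: 400.4142 − 500 = -99.5858 AED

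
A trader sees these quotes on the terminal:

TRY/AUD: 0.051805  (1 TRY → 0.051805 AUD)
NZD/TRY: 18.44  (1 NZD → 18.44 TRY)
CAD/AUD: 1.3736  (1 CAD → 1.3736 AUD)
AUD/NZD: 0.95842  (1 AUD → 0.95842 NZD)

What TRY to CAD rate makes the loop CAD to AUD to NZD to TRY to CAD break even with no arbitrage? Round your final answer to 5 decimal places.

0.04119

Known legs of the cycle: 1.3736 × 0.95842 × 18.44 = 24.27599652928
For no arbitrage the full-cycle product must be 1, so the missing rate is 1 / 24.27599652928 ≈ 0.0411930.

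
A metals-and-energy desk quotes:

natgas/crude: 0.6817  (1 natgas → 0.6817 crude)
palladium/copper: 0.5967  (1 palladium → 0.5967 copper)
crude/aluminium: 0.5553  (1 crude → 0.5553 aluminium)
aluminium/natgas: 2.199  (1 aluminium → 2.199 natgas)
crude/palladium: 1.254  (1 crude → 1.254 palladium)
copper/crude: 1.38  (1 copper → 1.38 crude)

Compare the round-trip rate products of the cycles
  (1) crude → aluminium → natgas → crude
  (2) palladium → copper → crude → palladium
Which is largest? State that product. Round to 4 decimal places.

(1) 0.5553 × 2.199 × 0.6817 = 0.83243
(2) 0.5967 × 1.38 × 1.254 = 1.03260
Highest is cycle (2) at 1.0326 (>1, arbitrage).

1.0326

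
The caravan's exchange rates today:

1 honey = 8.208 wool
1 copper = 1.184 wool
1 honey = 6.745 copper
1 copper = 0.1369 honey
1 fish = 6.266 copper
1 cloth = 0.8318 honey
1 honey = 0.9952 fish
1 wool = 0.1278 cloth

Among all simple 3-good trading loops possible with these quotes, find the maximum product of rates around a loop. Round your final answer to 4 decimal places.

honey→wool→cloth→honey: 8.208 × 0.1278 × 0.8318 = 0.87254
honey→fish→copper→honey: 0.9952 × 6.266 × 0.1369 = 0.85370
Maximum is honey→wool→cloth→honey at 0.8725; no arbitrage — every cycle loses value.

0.8725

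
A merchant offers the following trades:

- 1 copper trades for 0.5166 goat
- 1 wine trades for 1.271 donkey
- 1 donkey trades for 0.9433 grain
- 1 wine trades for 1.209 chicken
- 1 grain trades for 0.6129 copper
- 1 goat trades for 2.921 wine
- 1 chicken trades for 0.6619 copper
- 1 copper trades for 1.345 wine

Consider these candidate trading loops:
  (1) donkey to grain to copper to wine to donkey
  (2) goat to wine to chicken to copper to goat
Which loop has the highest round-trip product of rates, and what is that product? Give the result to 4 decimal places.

(1) 0.9433 × 0.6129 × 1.345 × 1.271 = 0.98834
(2) 2.921 × 1.209 × 0.6619 × 0.5166 = 1.20755
Highest is cycle (2) at 1.2075 (>1, arbitrage).

1.2075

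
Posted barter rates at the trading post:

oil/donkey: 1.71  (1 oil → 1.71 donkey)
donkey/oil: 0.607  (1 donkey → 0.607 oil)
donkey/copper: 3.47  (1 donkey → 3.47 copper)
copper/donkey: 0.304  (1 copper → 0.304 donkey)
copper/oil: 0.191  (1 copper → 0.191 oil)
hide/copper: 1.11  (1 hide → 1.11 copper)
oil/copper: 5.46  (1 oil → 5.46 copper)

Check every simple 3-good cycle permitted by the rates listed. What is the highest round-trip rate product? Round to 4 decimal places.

1.1333

oil→donkey→copper→oil: 1.71 × 3.47 × 0.191 = 1.13334
oil→copper→donkey→oil: 5.46 × 0.304 × 0.607 = 1.00752
Maximum is oil→donkey→copper→oil at 1.1333; arbitrage exists.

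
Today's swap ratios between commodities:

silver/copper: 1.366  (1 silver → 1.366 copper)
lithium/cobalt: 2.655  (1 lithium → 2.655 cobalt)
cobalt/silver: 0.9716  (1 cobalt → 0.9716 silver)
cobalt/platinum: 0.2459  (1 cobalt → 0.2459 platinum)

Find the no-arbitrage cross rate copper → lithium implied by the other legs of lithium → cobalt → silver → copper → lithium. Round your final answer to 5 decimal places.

0.28379

Known legs of the cycle: 2.655 × 0.9716 × 1.366 = 3.523730868
For no arbitrage the full-cycle product must be 1, so the missing rate is 1 / 3.523730868 ≈ 0.2837901.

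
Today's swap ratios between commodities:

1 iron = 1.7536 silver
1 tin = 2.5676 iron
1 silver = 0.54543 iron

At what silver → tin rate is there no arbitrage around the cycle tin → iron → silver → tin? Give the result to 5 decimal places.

Known legs of the cycle: 2.5676 × 1.7536 = 4.50254336
For no arbitrage the full-cycle product must be 1, so the missing rate is 1 / 4.50254336 ≈ 0.2220967.

0.22210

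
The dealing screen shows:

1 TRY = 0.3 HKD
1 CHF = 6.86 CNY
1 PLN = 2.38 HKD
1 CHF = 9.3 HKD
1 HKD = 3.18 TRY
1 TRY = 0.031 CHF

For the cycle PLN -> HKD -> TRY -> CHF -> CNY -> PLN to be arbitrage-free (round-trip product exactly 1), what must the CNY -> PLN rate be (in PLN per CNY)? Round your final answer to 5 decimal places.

Known legs of the cycle: 2.38 × 3.18 × 0.031 × 6.86 = 1.609495944
For no arbitrage the full-cycle product must be 1, so the missing rate is 1 / 1.609495944 ≈ 0.6213125.

0.62131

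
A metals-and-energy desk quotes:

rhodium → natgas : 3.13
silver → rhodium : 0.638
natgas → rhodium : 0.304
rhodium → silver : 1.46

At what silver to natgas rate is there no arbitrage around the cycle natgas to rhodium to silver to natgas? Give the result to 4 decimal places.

Known legs of the cycle: 0.304 × 1.46 = 0.44384
For no arbitrage the full-cycle product must be 1, so the missing rate is 1 / 0.44384 ≈ 2.253064.

2.2531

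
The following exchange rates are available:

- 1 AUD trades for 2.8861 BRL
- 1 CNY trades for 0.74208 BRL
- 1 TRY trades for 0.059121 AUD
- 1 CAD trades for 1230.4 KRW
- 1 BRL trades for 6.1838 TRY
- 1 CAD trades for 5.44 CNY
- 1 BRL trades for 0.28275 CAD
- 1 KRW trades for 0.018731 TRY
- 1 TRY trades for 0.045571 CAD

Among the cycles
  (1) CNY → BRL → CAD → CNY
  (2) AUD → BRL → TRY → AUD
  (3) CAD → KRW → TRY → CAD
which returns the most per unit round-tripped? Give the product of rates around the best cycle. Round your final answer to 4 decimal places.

1.1414

(1) 0.74208 × 0.28275 × 5.44 = 1.14144
(2) 2.8861 × 6.1838 × 0.059121 = 1.05514
(3) 1230.4 × 0.018731 × 0.045571 = 1.05026
Highest is cycle (1) at 1.1414 (>1, arbitrage).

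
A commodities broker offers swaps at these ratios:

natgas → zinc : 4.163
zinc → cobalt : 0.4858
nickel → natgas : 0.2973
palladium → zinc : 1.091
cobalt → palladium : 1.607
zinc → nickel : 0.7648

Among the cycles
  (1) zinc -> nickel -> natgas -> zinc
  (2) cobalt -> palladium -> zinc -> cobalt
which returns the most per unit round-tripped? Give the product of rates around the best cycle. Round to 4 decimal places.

0.9466

(1) 0.7648 × 0.2973 × 4.163 = 0.94656
(2) 1.607 × 1.091 × 0.4858 = 0.85172
Highest is cycle (1) at 0.9466 (≤1, no arbitrage).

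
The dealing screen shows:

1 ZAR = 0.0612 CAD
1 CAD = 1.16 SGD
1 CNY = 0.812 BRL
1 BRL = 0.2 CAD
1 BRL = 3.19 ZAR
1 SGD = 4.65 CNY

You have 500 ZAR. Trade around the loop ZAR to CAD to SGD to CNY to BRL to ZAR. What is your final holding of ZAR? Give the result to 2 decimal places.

500 ZAR × 0.0612 = 30.6 CAD
30.6 CAD × 1.16 = 35.496 SGD
35.496 SGD × 4.65 = 165.0564 CNY
165.0564 CNY × 0.812 = 134.0257968 BRL
134.0257968 BRL × 3.19 = 427.542291792 ZAR

427.54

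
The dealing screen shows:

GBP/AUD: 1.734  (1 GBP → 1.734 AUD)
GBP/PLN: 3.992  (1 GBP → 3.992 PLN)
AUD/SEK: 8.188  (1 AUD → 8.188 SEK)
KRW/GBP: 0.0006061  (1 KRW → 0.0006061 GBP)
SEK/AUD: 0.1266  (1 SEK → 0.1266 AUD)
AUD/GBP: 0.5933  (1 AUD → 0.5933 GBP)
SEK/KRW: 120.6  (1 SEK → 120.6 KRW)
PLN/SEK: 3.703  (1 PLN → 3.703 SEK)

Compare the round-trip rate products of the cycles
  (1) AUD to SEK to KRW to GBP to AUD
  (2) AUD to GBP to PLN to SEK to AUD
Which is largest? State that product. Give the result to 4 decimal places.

1.1103

(1) 8.188 × 120.6 × 0.0006061 × 1.734 = 1.03781
(2) 0.5933 × 3.992 × 3.703 × 0.1266 = 1.11033
Highest is cycle (2) at 1.1103 (>1, arbitrage).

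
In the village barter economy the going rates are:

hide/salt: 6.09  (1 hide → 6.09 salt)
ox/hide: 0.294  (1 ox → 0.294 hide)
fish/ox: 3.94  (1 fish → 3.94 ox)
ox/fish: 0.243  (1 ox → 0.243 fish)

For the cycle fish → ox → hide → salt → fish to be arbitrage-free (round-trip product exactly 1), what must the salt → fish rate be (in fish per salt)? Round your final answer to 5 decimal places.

0.14176

Known legs of the cycle: 3.94 × 0.294 × 6.09 = 7.0544124
For no arbitrage the full-cycle product must be 1, so the missing rate is 1 / 7.0544124 ≈ 0.1417553.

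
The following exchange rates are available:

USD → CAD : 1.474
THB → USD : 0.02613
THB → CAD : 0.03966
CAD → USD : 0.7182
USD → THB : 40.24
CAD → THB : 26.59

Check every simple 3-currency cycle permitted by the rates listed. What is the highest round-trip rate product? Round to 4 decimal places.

THB→CAD→USD→THB: 0.03966 × 0.7182 × 40.24 = 1.14619
THB→USD→CAD→THB: 0.02613 × 1.474 × 26.59 = 1.02413
Maximum is THB→CAD→USD→THB at 1.1462; arbitrage exists.

1.1462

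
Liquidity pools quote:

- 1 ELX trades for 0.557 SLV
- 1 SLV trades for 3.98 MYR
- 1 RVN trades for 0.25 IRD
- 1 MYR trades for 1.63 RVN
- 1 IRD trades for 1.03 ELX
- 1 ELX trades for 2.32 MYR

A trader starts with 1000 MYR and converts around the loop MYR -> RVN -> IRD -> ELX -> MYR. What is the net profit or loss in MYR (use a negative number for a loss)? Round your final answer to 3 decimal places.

-26.238

1000 MYR × 1.63 = 1630 RVN
1630 RVN × 0.25 = 407.5 IRD
407.5 IRD × 1.03 = 419.725 ELX
419.725 ELX × 2.32 = 973.762 MYR
Net change: 973.762 − 1000 = -26.238 MYR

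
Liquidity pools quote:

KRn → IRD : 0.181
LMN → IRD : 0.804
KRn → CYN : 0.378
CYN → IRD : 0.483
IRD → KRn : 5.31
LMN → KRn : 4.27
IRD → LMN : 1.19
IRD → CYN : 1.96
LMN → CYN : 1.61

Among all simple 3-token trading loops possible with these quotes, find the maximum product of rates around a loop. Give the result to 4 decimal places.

0.9695

IRD→KRn→CYN→IRD: 5.31 × 0.378 × 0.483 = 0.96947
LMN→CYN→IRD→LMN: 1.61 × 0.483 × 1.19 = 0.92538
LMN→KRn→IRD→LMN: 4.27 × 0.181 × 1.19 = 0.91972
Maximum is IRD→KRn→CYN→IRD at 0.9695; no arbitrage — every cycle loses value.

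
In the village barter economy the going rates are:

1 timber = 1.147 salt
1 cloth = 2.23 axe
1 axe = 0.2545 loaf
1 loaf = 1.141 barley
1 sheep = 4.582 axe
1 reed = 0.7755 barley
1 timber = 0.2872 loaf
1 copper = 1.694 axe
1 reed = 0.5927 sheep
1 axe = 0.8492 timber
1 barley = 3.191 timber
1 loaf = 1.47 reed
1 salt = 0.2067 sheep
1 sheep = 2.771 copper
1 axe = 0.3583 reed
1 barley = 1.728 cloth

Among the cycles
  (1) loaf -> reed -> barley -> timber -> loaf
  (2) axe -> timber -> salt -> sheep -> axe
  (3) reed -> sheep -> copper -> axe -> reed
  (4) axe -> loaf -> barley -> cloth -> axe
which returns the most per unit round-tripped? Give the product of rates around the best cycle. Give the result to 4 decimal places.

1.1190

(1) 1.47 × 0.7755 × 3.191 × 0.2872 = 1.04475
(2) 0.8492 × 1.147 × 0.2067 × 4.582 = 0.92251
(3) 0.5927 × 2.771 × 1.694 × 0.3583 = 0.99685
(4) 0.2545 × 1.141 × 1.728 × 2.23 = 1.11898
Highest is cycle (4) at 1.1190 (>1, arbitrage).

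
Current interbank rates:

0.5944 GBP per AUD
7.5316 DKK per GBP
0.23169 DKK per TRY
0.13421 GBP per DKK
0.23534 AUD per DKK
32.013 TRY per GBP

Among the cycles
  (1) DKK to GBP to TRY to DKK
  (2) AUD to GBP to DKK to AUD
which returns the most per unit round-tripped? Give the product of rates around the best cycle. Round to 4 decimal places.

(1) 0.13421 × 32.013 × 0.23169 = 0.99545
(2) 0.5944 × 7.5316 × 0.23534 = 1.05357
Highest is cycle (2) at 1.0536 (>1, arbitrage).

1.0536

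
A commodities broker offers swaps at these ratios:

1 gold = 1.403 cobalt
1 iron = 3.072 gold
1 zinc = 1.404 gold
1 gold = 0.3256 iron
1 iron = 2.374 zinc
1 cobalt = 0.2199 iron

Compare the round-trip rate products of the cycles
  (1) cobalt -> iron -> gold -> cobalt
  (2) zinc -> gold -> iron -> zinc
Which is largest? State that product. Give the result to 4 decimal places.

(1) 0.2199 × 3.072 × 1.403 = 0.94777
(2) 1.404 × 0.3256 × 2.374 = 1.08526
Highest is cycle (2) at 1.0853 (>1, arbitrage).

1.0853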